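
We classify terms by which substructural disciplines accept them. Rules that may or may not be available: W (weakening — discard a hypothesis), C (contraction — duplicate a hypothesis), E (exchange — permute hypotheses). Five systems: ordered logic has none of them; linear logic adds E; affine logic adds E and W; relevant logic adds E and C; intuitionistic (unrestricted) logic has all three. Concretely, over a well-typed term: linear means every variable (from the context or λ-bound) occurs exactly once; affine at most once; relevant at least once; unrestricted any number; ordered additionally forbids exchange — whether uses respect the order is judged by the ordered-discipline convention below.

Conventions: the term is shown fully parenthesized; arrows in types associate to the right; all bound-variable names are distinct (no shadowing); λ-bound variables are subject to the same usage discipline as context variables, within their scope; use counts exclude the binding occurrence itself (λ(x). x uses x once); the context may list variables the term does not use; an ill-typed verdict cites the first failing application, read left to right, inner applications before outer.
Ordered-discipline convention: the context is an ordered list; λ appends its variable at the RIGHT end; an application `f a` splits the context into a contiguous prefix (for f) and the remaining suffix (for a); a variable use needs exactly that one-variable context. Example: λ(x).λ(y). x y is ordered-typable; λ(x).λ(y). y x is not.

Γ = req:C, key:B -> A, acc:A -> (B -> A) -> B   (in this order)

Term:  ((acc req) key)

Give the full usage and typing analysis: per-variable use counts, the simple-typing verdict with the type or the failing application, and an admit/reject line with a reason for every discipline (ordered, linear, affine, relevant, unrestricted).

variable uses: req: 1×; key: 1×; acc: 1×
use order (left to right): acc, req, key
typing: ill-typed: an argument C mismatches the expected A
ordered: ✗ — a type mismatch blocks all five
linear: ✗ — the type mismatch rejects it
affine: ✗ — not simply typable
relevant: ✗ — fails simple typing
unrestricted: ✗ — a type mismatch blocks all five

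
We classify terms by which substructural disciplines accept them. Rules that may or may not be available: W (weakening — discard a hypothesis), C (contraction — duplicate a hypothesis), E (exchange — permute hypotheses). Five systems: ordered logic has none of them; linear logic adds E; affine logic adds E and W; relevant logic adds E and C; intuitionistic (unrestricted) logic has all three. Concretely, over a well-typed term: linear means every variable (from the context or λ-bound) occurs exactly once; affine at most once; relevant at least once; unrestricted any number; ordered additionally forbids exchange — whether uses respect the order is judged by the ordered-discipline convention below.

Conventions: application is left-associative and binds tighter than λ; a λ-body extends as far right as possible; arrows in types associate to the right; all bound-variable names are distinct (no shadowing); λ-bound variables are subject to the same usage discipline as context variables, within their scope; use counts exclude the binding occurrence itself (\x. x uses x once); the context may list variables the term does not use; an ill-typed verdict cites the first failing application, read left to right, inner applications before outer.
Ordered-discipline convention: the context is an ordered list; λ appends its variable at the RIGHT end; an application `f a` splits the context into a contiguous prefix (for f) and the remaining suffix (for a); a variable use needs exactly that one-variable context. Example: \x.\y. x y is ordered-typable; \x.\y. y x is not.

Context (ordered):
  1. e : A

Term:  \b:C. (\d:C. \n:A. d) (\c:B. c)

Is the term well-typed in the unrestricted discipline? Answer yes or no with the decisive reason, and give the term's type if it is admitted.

no — fails simple typing
counts: e: 0; b [bound]: 0; d [bound]: 1; n [bound]: 0; c [bound]: 1
uses in reading order: d, c
typing: ill-typed: argument of type B -> B where C is required
across the five disciplines: ordered ✗ · linear ✗ · affine ✗ · relevant ✗ · unrestricted ✗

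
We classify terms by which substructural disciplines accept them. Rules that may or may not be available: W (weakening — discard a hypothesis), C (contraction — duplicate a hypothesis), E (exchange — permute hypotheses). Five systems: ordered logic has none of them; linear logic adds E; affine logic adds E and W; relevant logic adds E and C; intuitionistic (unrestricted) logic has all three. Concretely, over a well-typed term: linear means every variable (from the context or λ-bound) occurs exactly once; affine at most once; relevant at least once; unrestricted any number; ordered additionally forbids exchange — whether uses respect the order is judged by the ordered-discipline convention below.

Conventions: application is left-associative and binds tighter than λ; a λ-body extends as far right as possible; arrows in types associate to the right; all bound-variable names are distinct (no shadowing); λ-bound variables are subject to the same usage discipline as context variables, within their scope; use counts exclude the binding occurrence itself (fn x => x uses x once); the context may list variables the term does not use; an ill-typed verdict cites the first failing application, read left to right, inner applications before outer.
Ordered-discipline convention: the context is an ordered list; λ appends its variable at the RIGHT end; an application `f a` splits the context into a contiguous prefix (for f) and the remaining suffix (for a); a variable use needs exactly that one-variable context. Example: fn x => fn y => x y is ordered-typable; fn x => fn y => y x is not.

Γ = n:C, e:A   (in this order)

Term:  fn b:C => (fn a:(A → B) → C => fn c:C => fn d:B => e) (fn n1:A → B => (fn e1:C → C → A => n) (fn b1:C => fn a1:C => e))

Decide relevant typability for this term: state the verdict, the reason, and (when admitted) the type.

no — unused: b, a, c, d, n1, e1, b1, a1 — weakening required
counts: n: 1×, e: 2×, b (bound): 0×, a (bound): 0×, c (bound): 0×, d (bound): 0×, n1 (bound): 0×, e1 (bound): 0×, b1 (bound): 0×, a1 (bound): 0×
use order (left to right): e, n, e
typing: well-typed — term : C → C → B → A
all disciplines: ordered ✗; linear ✗; affine ✗; relevant ✗; unrestricted ✓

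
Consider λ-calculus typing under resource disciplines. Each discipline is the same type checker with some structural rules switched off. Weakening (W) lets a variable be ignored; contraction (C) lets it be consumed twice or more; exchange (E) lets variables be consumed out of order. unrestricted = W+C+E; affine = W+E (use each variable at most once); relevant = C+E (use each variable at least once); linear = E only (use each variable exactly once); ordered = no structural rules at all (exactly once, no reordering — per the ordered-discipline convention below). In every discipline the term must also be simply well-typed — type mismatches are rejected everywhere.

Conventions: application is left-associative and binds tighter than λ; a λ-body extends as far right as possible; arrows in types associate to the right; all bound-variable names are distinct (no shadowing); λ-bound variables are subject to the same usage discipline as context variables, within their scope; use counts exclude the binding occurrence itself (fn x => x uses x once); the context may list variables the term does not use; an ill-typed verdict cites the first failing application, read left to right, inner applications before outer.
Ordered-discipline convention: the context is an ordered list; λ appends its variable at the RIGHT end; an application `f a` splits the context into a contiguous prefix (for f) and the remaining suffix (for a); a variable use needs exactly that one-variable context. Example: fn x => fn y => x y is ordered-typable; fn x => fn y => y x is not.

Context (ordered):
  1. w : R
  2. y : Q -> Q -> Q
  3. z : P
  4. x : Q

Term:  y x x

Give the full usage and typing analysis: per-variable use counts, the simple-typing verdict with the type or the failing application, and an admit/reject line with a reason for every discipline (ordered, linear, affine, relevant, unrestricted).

usage: w=0; y=1; z=0; x=2
order of uses: y, x, x
typing: well-typed — term : Q
ordered: ✗ — x ×2 used more than once (contraction); needs weakening: w, z unused
linear: ✗ — x ×2 used more than once (contraction); needs weakening: w, z unused
affine: ✗ — x ×2 used more than once (contraction)
relevant: ✗ — needs weakening: w, z unused
unrestricted: ✓ — simply typable at Q; W, C, E all held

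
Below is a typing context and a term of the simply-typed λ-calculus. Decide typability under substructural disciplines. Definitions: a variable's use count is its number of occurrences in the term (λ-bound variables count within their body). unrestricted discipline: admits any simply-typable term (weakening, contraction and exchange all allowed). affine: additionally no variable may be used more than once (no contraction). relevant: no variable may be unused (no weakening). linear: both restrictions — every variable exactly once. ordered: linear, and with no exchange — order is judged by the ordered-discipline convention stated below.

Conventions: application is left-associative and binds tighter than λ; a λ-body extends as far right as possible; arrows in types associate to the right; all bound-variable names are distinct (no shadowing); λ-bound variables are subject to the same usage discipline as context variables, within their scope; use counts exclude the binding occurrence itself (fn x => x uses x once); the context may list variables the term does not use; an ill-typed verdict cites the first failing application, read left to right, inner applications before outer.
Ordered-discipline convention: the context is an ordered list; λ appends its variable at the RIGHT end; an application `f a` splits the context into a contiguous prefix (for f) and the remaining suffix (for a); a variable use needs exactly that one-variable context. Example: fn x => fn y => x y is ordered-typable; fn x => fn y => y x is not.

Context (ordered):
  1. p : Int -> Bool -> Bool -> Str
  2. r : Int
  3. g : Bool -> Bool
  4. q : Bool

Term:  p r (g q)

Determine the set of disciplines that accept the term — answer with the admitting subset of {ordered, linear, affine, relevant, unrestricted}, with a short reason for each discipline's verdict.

admitted by: ordered, linear, affine, relevant, unrestricted
usage: p ×1, r ×1, g ×1, q ×1
uses in reading order: p, r, g, q
typing: ✓ — Bool -> Str
ordered: ✓, p, r, g, q: once each, no exchange needed
linear: ✓, each of p, r, g, q used exactly once
affine: ✓, no duplicate uses among p, r, g, q
relevant: ✓, every one of p, r, g, q appears
unrestricted: ✓, typability at Bool -> Str is all that's needed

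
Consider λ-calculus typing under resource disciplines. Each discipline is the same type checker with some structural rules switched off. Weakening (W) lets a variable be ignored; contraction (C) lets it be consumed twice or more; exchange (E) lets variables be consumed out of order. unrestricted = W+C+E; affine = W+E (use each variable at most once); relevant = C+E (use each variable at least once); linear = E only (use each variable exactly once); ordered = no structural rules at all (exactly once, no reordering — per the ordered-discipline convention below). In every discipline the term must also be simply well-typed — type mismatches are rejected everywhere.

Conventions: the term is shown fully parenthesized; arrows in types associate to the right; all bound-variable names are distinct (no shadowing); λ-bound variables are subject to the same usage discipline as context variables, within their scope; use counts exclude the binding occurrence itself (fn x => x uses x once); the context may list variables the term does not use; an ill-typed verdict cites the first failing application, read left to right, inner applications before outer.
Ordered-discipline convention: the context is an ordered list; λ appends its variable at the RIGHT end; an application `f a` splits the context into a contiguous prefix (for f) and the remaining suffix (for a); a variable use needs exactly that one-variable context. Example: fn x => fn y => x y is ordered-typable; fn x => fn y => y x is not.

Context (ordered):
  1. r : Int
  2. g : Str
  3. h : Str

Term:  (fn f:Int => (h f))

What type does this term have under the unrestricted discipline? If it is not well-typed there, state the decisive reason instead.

not well-typed under unrestricted — the type mismatch rejects it
usage: r ×0; g ×0; h ×1; f [bound] ×1
use order (left to right): h, f
typing: ill-typed: applying a non-function (Str)
per-discipline verdicts: ordered ✗; linear ✗; affine ✗; relevant ✗; unrestricted ✗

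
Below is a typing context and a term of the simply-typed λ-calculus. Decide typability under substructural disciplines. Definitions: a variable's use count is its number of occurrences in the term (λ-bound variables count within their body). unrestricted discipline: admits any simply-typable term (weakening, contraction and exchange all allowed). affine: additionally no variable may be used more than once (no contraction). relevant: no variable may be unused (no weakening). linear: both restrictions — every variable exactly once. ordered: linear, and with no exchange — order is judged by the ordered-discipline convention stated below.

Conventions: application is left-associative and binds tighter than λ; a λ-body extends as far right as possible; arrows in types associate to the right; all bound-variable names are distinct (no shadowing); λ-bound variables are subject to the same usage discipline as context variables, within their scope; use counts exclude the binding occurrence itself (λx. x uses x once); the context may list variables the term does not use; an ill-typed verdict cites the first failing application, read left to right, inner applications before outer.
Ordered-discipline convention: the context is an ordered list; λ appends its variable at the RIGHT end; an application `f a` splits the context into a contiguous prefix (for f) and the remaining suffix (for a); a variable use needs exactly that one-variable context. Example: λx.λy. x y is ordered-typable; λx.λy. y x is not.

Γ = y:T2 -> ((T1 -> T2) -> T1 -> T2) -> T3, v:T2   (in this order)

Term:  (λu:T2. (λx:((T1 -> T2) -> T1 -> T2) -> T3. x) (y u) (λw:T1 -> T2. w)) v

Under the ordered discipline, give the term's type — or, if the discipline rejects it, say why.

term : T3
variable uses: y: 1, v: 1, u [bound]: 1, x [bound]: 1, w [bound]: 1
order of uses: x, y, u, w, v
typing: well-typed at T3
per-discipline verdicts: ordered ✓; linear ✓; affine ✓; relevant ✓; unrestricted ✓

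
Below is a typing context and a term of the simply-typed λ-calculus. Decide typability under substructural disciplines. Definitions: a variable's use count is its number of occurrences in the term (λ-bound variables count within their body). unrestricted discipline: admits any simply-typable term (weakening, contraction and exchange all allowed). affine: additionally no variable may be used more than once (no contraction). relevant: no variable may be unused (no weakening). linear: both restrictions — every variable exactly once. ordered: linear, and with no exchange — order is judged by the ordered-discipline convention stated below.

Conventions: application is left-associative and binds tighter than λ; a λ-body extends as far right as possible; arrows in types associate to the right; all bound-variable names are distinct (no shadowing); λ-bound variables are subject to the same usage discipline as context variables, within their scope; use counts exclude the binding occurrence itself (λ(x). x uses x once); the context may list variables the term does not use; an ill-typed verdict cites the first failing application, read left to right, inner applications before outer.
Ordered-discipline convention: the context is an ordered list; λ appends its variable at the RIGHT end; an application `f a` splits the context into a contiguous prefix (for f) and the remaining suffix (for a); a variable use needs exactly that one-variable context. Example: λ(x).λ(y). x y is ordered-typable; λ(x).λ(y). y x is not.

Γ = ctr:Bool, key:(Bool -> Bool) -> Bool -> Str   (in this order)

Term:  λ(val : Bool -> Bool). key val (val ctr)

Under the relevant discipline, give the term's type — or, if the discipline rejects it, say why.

term : (Bool -> Bool) -> Str
variable uses: ctr=1; key=1; val (λ-bound)=2
order of uses: key, val, val, ctr
typing: ✓ — (Bool -> Bool) -> Str
all disciplines: ordered ✗ | linear ✗ | affine ✗ | relevant ✓ | unrestricted ✓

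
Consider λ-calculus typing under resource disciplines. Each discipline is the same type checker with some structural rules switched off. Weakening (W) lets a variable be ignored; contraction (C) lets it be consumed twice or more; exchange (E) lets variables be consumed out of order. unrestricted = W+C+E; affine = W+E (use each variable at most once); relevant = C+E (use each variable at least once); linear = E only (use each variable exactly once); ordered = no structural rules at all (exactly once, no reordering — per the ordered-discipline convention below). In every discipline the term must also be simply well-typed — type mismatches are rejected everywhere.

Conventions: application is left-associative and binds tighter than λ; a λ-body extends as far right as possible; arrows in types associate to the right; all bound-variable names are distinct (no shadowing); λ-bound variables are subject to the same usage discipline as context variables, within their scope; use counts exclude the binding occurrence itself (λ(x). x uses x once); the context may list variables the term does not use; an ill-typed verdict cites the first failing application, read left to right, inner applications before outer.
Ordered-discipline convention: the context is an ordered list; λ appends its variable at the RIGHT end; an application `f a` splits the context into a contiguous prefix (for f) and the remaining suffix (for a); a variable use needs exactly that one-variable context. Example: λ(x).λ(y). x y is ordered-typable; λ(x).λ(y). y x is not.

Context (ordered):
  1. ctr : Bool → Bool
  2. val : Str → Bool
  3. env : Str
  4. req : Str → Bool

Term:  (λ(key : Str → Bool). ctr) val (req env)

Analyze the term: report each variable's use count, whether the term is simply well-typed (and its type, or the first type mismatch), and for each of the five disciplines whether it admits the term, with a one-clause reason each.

use counts: ctr: 1×; val: 1×; env: 1×; req: 1×; key (bound): 0×
uses in reading order: ctr, val, req, env
typing: well-typed — term : Bool
ordered ✗ (needs weakening: key unused)
linear ✗ (needs weakening: key unused)
affine ✓ (no duplicate uses among ctr, val, env, req, key)
relevant ✗ (needs weakening: key unused)
unrestricted ✓ (typability at Bool is all that's needed)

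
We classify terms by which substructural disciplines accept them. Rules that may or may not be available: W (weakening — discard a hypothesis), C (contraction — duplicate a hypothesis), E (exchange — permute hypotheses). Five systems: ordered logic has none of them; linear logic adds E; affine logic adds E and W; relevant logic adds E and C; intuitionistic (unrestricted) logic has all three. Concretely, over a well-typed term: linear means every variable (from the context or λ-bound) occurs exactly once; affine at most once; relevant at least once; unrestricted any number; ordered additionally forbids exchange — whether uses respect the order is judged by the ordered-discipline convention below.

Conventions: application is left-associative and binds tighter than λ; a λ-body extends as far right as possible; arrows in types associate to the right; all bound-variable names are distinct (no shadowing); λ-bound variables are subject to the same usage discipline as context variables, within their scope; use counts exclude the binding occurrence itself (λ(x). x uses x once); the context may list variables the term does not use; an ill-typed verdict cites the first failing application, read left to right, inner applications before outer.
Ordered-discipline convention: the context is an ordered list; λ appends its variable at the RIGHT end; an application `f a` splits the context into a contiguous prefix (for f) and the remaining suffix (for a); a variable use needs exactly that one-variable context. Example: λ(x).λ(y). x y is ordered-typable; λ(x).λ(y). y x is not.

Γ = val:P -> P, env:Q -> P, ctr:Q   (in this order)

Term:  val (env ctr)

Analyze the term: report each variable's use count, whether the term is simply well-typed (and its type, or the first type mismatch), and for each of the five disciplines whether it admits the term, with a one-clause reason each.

usage: val=1; env=1; ctr=1
uses in reading order: val, env, ctr
typing: the term checks, with type P
ordered ✓ (val, env, ctr: once each, no exchange needed)
linear ✓ (exactly-once usage across val, env, ctr)
affine ✓ (none of val, env, ctr used more than once)
relevant ✓ (val, env, ctr: all used, weakening unneeded)
unrestricted ✓ (simply typable at P; W, C, E all held)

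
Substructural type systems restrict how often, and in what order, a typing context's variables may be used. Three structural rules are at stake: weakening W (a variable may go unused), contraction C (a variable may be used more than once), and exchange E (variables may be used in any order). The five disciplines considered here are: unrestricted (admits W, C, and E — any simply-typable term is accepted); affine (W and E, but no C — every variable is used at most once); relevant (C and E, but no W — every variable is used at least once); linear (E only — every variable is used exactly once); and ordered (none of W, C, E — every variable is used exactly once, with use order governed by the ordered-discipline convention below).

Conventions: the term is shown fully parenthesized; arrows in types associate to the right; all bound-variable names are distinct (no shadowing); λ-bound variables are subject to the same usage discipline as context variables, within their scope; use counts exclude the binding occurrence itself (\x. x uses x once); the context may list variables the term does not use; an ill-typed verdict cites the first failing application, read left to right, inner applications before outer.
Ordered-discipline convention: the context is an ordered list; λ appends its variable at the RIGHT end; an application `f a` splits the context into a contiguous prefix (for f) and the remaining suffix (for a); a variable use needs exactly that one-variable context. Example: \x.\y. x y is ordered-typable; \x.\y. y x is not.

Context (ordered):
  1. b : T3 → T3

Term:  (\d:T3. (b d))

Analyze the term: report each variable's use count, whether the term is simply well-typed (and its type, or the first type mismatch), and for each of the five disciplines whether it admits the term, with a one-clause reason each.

use counts: b ×1, d [bound] ×1
order of uses: b, d
typing: well-typed at T3 → T3
ordered: ✓, b, d: once each, no exchange needed
linear: ✓, single use per variable (b, d)
affine: ✓, none of b, d used more than once
relevant: ✓, at least one use each (b, d)
unrestricted: ✓, simply typable at T3 → T3; W, C, E all held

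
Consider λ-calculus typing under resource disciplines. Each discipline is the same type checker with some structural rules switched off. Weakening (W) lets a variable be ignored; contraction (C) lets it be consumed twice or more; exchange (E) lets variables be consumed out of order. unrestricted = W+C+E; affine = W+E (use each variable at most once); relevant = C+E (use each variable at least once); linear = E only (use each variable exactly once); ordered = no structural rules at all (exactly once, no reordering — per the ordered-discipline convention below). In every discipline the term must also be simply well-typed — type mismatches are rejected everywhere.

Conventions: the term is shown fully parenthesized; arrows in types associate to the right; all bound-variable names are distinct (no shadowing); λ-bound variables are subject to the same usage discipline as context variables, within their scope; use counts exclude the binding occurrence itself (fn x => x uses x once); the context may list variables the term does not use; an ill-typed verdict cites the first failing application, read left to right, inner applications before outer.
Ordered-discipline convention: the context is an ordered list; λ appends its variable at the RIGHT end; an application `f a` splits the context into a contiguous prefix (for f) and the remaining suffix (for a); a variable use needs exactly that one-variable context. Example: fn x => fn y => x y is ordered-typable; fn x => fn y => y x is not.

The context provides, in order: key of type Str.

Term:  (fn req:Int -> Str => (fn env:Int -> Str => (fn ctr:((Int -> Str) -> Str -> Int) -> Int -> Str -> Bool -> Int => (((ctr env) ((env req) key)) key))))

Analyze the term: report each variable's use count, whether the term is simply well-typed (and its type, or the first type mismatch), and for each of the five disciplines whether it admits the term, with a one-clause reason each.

variable uses: key: 2; req (λ-bound): 1; env (λ-bound): 2; ctr (λ-bound): 1
order of uses: ctr, env, env, req, key, key
typing: ill-typed: an argument Int -> Str mismatches the expected (Int -> Str) -> Str -> Int
ordered ✗ (a type mismatch blocks all five)
linear ✗ (the type mismatch rejects it)
affine ✗ (not simply typable)
relevant ✗ (fails simple typing)
unrestricted ✗ (a type mismatch blocks all five)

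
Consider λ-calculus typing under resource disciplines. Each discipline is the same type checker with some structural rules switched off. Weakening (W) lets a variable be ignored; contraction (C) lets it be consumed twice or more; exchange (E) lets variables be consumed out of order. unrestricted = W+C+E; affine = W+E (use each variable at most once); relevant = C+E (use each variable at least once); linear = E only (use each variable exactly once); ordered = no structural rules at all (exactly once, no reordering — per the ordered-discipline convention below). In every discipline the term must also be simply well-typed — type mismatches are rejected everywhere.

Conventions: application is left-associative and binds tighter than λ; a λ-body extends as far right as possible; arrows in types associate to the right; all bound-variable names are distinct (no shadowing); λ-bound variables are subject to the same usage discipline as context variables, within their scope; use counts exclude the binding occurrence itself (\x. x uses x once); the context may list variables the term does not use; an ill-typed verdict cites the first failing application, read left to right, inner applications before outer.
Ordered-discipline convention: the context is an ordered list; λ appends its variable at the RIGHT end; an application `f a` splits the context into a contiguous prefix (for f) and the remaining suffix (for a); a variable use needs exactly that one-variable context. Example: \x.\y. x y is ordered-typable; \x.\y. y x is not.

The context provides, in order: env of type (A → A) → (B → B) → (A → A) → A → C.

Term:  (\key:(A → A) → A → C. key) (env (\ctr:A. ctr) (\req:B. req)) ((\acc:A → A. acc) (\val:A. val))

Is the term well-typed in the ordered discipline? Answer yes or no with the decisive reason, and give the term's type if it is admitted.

yes — single-use (env, key, ctr, req, acc, val), ordered derivation ok; term : A → C
use counts: env: 1×, key (λ-bound): 1×, ctr (λ-bound): 1×, req (λ-bound): 1×, acc (λ-bound): 1×, val (λ-bound): 1×
left-to-right use order: key, env, ctr, req, acc, val
typing: well-typed — term : A → C
across the five disciplines: ordered ✓; linear ✓; affine ✓; relevant ✓; unrestricted ✓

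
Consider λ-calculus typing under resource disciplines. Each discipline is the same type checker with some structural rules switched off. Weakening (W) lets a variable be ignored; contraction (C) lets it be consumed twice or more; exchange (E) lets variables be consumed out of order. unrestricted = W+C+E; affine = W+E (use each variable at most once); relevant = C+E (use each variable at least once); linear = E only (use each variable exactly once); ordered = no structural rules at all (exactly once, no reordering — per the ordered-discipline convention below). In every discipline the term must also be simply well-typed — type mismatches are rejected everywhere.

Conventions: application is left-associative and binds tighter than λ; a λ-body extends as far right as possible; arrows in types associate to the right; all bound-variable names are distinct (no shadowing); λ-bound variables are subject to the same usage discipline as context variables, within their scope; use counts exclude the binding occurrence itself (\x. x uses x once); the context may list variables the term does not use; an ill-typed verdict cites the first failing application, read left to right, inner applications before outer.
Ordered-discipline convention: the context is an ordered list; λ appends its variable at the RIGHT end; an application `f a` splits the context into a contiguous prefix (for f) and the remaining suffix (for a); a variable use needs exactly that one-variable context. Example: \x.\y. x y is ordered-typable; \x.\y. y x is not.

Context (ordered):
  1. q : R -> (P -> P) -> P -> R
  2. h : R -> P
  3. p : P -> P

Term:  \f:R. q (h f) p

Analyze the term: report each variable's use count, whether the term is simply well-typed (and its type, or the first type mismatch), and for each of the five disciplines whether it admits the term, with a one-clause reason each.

use counts: q: 1×; h: 1×; p: 1×; f (bound): 1×
uses in reading order: q, h, f, p
typing: ill-typed: an argument P mismatches the expected R
ordered: ✗ — not simply typable
linear: ✗ — fails simple typing
affine: ✗ — a type mismatch blocks all five
relevant: ✗ — the type mismatch rejects it
unrestricted: ✗ — not simply typable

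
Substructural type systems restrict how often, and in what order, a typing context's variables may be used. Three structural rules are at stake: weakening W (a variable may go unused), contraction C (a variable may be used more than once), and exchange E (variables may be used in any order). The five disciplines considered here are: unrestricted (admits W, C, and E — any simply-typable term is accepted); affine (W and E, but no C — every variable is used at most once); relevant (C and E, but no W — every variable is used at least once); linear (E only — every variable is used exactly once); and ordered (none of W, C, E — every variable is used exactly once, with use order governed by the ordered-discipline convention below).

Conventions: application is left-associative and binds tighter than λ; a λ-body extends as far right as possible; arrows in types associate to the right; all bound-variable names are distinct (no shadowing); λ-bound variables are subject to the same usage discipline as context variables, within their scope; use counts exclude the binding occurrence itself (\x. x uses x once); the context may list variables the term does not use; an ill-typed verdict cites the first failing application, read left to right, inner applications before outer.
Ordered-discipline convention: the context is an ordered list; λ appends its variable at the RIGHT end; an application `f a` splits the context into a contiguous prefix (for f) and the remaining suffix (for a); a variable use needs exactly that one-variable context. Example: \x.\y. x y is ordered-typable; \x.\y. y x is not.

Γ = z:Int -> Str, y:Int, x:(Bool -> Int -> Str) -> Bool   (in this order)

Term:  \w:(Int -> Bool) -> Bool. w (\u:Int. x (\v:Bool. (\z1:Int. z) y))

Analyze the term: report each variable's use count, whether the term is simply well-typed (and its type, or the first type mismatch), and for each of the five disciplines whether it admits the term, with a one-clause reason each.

usage: z: 1×, y: 1×, x: 1×, w [bound]: 1×, u [bound]: 0×, v [bound]: 0×, z1 [bound]: 0×
left-to-right use order: w, x, z, y
typing: well-typed at ((Int -> Bool) -> Bool) -> Bool
ordered ✗ (needs weakening: u, v, z1 unused)
linear ✗ (needs weakening: u, v, z1 unused)
affine ✓ (none of z, y, x, w, u, v, z1 used more than once)
relevant ✗ (needs weakening: u, v, z1 unused)
unrestricted ✓ (simply typable at ((Int -> Bool) -> Bool) -> Bool; W, C, E all held)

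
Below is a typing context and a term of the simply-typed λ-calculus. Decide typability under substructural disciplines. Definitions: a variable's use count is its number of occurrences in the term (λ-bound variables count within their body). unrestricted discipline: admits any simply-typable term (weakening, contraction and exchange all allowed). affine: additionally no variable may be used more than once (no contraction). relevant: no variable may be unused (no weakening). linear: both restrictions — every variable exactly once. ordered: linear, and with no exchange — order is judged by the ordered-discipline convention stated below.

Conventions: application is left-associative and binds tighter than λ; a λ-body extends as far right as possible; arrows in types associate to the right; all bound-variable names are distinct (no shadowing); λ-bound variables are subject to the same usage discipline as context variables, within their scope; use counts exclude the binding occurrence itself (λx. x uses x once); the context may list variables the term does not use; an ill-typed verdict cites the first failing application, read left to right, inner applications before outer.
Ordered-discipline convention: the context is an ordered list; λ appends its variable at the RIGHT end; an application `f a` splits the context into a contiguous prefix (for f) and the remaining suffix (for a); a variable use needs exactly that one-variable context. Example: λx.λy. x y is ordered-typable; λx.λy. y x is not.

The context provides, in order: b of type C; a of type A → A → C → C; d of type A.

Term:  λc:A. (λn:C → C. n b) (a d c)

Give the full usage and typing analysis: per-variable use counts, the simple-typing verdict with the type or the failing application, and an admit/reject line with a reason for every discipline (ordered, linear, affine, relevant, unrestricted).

usage: b: 1; a: 1; d: 1; c (bound): 1; n (bound): 1
use order (left to right): n, b, a, d, c
typing: ✓ — A → C
ordered: ✗ — needs exchange: uses follow n, b, a, d, c
linear: ✓ — single use per variable (b, a, d, c, n)
affine: ✓ — b, a, d, c, n: no repeats, contraction unneeded
relevant: ✓ — none of b, a, d, c, n goes unused
unrestricted: ✓ — typability at A → C is all that's needed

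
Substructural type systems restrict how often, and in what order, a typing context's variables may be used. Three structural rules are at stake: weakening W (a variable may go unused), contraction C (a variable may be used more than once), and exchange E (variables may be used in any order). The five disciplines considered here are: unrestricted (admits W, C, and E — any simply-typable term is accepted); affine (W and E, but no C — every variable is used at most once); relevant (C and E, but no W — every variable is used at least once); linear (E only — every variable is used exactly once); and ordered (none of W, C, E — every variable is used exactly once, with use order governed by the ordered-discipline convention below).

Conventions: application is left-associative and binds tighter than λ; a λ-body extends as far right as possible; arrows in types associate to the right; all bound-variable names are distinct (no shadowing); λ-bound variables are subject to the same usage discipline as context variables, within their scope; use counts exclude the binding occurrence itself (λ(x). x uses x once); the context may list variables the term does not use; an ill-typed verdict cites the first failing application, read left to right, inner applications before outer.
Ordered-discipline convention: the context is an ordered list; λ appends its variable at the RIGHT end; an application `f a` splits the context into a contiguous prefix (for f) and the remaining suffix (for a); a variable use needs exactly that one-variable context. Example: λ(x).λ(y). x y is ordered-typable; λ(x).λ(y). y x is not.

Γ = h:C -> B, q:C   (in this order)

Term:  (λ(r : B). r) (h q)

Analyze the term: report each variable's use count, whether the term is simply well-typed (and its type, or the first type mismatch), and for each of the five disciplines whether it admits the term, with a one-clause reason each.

usage: h=1; q=1; r (bound)=1
use order (left to right): r, h, q
typing: the term checks, with type B
ordered ✓ (h, q, r once each; derivable with no W/C/E)
linear ✓ (single use per variable (h, q, r))
affine ✓ (at most one use each (h, q, r))
relevant ✓ (every one of h, q, r appears)
unrestricted ✓ (typability at B is all that's needed)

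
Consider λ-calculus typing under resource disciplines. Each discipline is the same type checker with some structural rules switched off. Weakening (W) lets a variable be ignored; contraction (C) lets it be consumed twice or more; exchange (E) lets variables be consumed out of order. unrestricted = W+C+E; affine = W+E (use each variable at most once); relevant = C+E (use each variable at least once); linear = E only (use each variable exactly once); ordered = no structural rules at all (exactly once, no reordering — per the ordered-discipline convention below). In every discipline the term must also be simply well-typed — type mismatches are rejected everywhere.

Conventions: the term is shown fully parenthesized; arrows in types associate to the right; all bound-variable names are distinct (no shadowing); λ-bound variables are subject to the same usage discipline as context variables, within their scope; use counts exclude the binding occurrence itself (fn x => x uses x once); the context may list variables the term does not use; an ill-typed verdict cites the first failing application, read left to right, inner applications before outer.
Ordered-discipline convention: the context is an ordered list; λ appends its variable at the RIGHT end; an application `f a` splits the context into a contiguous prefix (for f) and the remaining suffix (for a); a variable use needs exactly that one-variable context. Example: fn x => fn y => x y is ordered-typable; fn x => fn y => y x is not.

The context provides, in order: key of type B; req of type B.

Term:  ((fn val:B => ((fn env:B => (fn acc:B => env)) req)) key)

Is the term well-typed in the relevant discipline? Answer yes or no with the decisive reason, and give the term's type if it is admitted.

no — needs weakening: val, acc unused
use counts: key=1; req=1; val [bound]=0; env [bound]=1; acc [bound]=0
order of uses: env, req, key
typing: well-typed — term : B → B
all disciplines: ordered ✗ | linear ✗ | affine ✓ | relevant ✗ | unrestricted ✓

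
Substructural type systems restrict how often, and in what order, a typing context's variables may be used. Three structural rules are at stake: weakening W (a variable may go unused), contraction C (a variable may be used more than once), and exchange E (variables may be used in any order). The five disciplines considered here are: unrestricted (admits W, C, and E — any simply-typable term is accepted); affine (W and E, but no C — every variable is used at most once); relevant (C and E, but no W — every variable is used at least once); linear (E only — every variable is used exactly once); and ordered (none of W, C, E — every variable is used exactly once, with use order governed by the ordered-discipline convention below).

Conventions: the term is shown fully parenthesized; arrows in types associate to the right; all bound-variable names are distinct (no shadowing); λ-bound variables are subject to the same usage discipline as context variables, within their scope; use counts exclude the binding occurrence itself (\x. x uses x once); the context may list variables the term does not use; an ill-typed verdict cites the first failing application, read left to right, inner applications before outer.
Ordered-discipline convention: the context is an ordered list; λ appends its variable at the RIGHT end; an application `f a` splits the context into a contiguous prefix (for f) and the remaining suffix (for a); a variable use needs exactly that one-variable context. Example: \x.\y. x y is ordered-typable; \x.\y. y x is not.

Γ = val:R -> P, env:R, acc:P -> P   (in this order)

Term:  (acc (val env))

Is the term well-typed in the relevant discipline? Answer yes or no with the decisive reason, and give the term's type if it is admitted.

yes — none of val, env, acc goes unused; term : P
counts: val ×1; env ×1; acc ×1
order of uses: acc, val, env
typing: ✓ — P
across the five disciplines: ordered ✗ · linear ✓ · affine ✓ · relevant ✓ · unrestricted ✓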